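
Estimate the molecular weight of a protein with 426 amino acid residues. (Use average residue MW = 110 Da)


MW = n_residues * 110 Da
MW = 426 * 110
MW = 46860 Da

46860 Da


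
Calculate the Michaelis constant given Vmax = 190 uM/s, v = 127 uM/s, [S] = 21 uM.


Km = [S] * (Vmax - v) / v
Km = 21 * (190 - 127) / 127
Km = 10.4173 uM

10.4173 uM


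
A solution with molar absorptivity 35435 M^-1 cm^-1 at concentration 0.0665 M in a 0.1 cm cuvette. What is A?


A = epsilon * c * l
A = 35435 * 0.0665 * 0.1
A = 235.6428

235.6428


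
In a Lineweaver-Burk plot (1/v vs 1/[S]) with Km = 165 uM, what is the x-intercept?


x-intercept = -1/Km
= -1/165
= -0.0061 1/uM

-0.0061 1/uM


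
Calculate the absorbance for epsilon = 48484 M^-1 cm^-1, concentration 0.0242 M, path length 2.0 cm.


A = epsilon * c * l
A = 48484 * 0.0242 * 2.0
A = 2346.6256

2346.6256


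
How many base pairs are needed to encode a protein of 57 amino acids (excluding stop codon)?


Each amino acid = 1 codon = 3 bp
bp = 57 * 3 = 171 bp

171 bp


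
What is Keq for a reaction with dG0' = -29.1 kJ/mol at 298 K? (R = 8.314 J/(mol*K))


Keq = exp(-dG0 * 1000 / (R * T))
Keq = exp(-(-29.1) * 1000 / (8.314 * 298))
Keq = 126168.0546

126168.0546


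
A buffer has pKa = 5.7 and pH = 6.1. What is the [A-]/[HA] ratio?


[A-]/[HA] = 10^(pH - pKa)
= 10^(6.1 - 5.7)
= 2.5119

2.5119


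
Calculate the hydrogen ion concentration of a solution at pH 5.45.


[H+] = 10^(-pH)
[H+] = 10^(-5.45)
[H+] = 3.548e-06 M

3.548e-06 M


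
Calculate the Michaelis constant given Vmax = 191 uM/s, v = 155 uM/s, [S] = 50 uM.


Km = [S] * (Vmax - v) / v
Km = 50 * (191 - 155) / 155
Km = 11.6129 uM

11.6129 uM


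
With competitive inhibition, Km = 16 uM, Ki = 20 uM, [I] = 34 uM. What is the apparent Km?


Km_app = Km * (1 + [I]/Ki)
Km_app = 16 * (1 + 34/20)
Km_app = 43.2 uM

43.2 uM


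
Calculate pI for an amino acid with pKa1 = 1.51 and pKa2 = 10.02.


pI = (pKa1 + pKa2) / 2
pI = (1.51 + 10.02) / 2
pI = 5.765

5.765


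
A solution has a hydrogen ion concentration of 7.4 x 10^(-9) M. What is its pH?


pH = -log10([H+])
pH = -log10(7.4 x 10^(-9))
pH = 8.1308

8.1308


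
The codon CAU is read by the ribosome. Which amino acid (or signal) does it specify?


Standard genetic code lookup.
Codon CAU -> His

His


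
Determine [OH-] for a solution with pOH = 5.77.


[OH-] = 10^(-pOH)
[OH-] = 10^(-5.77)
[OH-] = 1.698e-06 M

1.698e-06 M


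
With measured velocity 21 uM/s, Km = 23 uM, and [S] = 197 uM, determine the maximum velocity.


Vmax = v * (Km + [S]) / [S]
Vmax = 21 * (23 + 197) / 197
Vmax = 23.4518 uM/s

23.4518 uM/s


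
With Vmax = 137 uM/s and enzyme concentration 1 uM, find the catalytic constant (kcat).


kcat = Vmax / [E]t
kcat = 137 / 1
kcat = 137.0 s^-1

137.0 s^-1


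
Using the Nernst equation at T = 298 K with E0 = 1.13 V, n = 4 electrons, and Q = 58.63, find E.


E = E0 - (RT/nF) * ln(Q)
E = 1.13 - (8.314 * 298 / (4 * 96485)) * ln(58.63)
E = 1.1039 V

1.1039 V


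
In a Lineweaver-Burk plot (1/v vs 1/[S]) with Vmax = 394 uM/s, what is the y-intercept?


y-intercept = 1/Vmax
= 1/394
= 0.0025 s/uM

0.0025 s/uM


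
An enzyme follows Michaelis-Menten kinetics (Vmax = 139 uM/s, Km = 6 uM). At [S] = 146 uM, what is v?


v = Vmax * [S] / (Km + [S])
v = 139 * 146 / (6 + 146)
v = 133.5132 uM/s

133.5132 uM/s


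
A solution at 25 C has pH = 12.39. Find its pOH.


pOH = 14 - pH
pOH = 14 - 12.39
pOH = 1.61

1.61


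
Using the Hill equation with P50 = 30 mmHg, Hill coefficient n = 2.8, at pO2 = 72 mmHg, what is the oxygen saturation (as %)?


Y = pO2^n / (P50^n + pO2^n)
Y = 72^2.8 / (30^2.8 + 72^2.8)
Y = 92.07%

92.07%


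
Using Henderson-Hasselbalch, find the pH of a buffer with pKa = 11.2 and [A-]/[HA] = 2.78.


pH = pKa + log10([A-]/[HA])
pH = 11.2 + log10(2.78)
pH = 11.644

11.644


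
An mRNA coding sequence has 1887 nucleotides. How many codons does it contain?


codons = nucleotides / 3
codons = 1887 / 3 = 629

629


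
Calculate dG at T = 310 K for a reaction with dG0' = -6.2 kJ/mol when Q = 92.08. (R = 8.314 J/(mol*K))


dG = dG0' + RT * ln(Q) / 1000
dG = -6.2 + 8.314 * 310 * ln(92.08) / 1000
dG = 5.4564 kJ/mol

5.4564 kJ/mol


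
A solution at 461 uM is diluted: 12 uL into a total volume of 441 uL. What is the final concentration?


C2 = C1 * V1 / V2
C2 = 461 * 12 / 441
C2 = 12.5442 uM

12.5442 uM


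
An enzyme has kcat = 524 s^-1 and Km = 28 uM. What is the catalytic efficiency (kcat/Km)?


Catalytic efficiency = kcat / Km
= 524 / 28
= 18.7143 uM^-1*s^-1

18.7143 uM^-1*s^-1


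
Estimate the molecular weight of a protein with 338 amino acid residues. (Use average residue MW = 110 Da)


MW = n_residues * 110 Da
MW = 338 * 110
MW = 37180 Da

37180 Da


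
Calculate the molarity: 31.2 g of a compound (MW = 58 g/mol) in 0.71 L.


C = (mass / MW) / volume
C = (31.2 / 58) / 0.71
C = 0.7576 M

0.7576 M


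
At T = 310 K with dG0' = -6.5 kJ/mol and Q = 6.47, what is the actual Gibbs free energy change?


dG = dG0' + RT * ln(Q) / 1000
dG = -6.5 + 8.314 * 310 * ln(6.47) / 1000
dG = -1.6877 kJ/mol

-1.6877 kJ/mol


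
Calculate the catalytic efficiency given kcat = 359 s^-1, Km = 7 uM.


Catalytic efficiency = kcat / Km
= 359 / 7
= 51.2857 uM^-1*s^-1

51.2857 uM^-1*s^-1


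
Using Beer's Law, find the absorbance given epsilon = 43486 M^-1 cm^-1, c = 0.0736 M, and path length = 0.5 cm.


A = epsilon * c * l
A = 43486 * 0.0736 * 0.5
A = 1600.2848

1600.2848


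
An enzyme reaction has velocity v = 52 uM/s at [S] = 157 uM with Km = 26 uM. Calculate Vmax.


Vmax = v * (Km + [S]) / [S]
Vmax = 52 * (26 + 157) / 157
Vmax = 60.6115 uM/s

60.6115 uM/s


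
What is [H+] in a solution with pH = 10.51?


[H+] = 10^(-pH)
[H+] = 10^(-10.51)
[H+] = 3.090e-11 M

3.090e-11 M


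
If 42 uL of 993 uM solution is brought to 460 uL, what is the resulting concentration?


C2 = C1 * V1 / V2
C2 = 993 * 42 / 460
C2 = 90.6652 uM

90.6652 uM


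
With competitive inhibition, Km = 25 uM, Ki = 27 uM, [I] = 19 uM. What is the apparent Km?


Km_app = Km * (1 + [I]/Ki)
Km_app = 25 * (1 + 19/27)
Km_app = 42.5926 uM

42.5926 uM


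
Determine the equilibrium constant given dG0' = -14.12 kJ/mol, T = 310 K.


Keq = exp(-dG0 * 1000 / (R * T))
Keq = exp(-(-14.12) * 1000 / (8.314 * 310))
Keq = 239.4912

239.4912


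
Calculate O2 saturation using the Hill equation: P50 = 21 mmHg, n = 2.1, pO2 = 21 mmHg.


Y = pO2^n / (P50^n + pO2^n)
Y = 21^2.1 / (21^2.1 + 21^2.1)
Y = 50.0%

50.0%


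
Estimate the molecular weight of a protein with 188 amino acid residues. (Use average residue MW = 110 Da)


MW = n_residues * 110 Da
MW = 188 * 110
MW = 20680 Da

20680 Da


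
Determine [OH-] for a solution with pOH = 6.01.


[OH-] = 10^(-pOH)
[OH-] = 10^(-6.01)
[OH-] = 9.772e-07 M

9.772e-07 M


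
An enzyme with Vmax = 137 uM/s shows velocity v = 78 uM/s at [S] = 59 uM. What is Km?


Km = [S] * (Vmax - v) / v
Km = 59 * (137 - 78) / 78
Km = 44.6282 uM

44.6282 uM


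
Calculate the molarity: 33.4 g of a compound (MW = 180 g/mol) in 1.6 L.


C = (mass / MW) / volume
C = (33.4 / 180) / 1.6
C = 0.116 M

0.116 M


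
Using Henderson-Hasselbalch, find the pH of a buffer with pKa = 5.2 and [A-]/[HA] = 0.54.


pH = pKa + log10([A-]/[HA])
pH = 5.2 + log10(0.54)
pH = 4.9324

4.9324


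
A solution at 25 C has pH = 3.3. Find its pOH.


pOH = 14 - pH
pOH = 14 - 3.3
pOH = 10.7

10.7


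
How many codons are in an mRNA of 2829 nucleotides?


codons = nucleotides / 3
codons = 2829 / 3 = 943

943


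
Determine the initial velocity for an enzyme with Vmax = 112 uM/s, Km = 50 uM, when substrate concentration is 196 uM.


v = Vmax * [S] / (Km + [S])
v = 112 * 196 / (50 + 196)
v = 89.2358 uM/s

89.2358 uM/s


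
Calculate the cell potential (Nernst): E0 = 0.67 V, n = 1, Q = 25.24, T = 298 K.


E = E0 - (RT/nF) * ln(Q)
E = 0.67 - (8.314 * 298 / (1 * 96485)) * ln(25.24)
E = 0.5871 V

0.5871 V


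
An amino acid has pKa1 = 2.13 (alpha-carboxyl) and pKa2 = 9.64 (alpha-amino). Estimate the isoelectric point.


pI = (pKa1 + pKa2) / 2
pI = (2.13 + 9.64) / 2
pI = 5.885

5.885


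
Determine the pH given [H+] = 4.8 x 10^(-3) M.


pH = -log10([H+])
pH = -log10(4.8 x 10^(-3))
pH = 2.3188

2.3188


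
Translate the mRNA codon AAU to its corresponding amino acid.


Standard genetic code lookup.
Codon AAU -> Asn

Asn


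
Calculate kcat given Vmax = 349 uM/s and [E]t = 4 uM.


kcat = Vmax / [E]t
kcat = 349 / 4
kcat = 87.25 s^-1

87.25 s^-1


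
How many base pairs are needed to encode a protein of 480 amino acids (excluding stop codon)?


Each amino acid = 1 codon = 3 bp
bp = 480 * 3 = 1440 bp

1440 bp


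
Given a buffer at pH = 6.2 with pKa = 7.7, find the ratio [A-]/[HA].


[A-]/[HA] = 10^(pH - pKa)
= 10^(6.2 - 7.7)
= 0.0316

0.0316


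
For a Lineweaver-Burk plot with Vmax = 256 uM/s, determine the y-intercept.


y-intercept = 1/Vmax
= 1/256
= 0.0039 s/uM

0.0039 s/uM


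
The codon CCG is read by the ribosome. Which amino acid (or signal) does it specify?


Standard genetic code lookup.
Codon CCG -> Pro

Pro


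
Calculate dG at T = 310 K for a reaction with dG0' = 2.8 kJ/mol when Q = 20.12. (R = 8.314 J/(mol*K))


dG = dG0' + RT * ln(Q) / 1000
dG = 2.8 + 8.314 * 310 * ln(20.12) / 1000
dG = 10.5364 kJ/mol

10.5364 kJ/mol


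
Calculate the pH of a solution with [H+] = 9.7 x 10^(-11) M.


pH = -log10([H+])
pH = -log10(9.7 x 10^(-11))
pH = 10.0132

10.0132


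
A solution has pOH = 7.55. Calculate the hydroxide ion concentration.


[OH-] = 10^(-pOH)
[OH-] = 10^(-7.55)
[OH-] = 2.818e-08 M

2.818e-08 M


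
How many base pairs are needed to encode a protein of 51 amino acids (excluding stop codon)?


Each amino acid = 1 codon = 3 bp
bp = 51 * 3 = 153 bp

153 bp


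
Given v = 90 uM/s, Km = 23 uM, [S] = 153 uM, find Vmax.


Vmax = v * (Km + [S]) / [S]
Vmax = 90 * (23 + 153) / 153
Vmax = 103.5294 uM/s

103.5294 uM/s


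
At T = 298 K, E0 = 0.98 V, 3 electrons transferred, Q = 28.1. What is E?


E = E0 - (RT/nF) * ln(Q)
E = 0.98 - (8.314 * 298 / (3 * 96485)) * ln(28.1)
E = 0.9514 V

0.9514 V


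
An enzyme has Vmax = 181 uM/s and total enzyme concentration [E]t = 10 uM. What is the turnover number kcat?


kcat = Vmax / [E]t
kcat = 181 / 10
kcat = 18.1 s^-1

18.1 s^-1


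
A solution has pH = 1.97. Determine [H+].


[H+] = 10^(-pH)
[H+] = 10^(-1.97)
[H+] = 0.0107 M

0.0107 M


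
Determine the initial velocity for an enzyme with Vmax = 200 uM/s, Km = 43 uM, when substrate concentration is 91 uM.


v = Vmax * [S] / (Km + [S])
v = 200 * 91 / (43 + 91)
v = 135.8209 uM/s

135.8209 uM/s


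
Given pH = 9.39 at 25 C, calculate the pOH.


pOH = 14 - pH
pOH = 14 - 9.39
pOH = 4.61

4.61


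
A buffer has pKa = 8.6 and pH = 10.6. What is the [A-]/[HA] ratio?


[A-]/[HA] = 10^(pH - pKa)
= 10^(10.6 - 8.6)
= 100.0

100.0


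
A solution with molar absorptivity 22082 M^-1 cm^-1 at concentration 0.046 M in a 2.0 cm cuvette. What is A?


A = epsilon * c * l
A = 22082 * 0.046 * 2.0
A = 2031.544

2031.544


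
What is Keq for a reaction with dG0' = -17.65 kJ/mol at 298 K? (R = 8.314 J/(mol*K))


Keq = exp(-dG0 * 1000 / (R * T))
Keq = exp(-(-17.65) * 1000 / (8.314 * 298))
Keq = 1241.2944

1241.2944


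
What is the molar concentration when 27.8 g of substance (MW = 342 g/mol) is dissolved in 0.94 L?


C = (mass / MW) / volume
C = (27.8 / 342) / 0.94
C = 0.0865 M

0.0865 M


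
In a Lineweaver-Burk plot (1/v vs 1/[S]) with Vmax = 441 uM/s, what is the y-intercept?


y-intercept = 1/Vmax
= 1/441
= 0.0023 s/uM

0.0023 s/uM


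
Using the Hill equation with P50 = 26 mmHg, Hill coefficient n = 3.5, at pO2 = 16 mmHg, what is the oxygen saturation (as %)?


Y = pO2^n / (P50^n + pO2^n)
Y = 16^3.5 / (26^3.5 + 16^3.5)
Y = 15.46%

15.46%


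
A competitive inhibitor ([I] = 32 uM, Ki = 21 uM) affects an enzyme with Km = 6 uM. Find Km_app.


Km_app = Km * (1 + [I]/Ki)
Km_app = 6 * (1 + 32/21)
Km_app = 15.1429 uM

15.1429 uM


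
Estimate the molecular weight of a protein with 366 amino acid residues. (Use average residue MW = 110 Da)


MW = n_residues * 110 Da
MW = 366 * 110
MW = 40260 Da

40260 Da


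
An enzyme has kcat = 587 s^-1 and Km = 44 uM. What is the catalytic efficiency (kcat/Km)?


Catalytic efficiency = kcat / Km
= 587 / 44
= 13.3409 uM^-1*s^-1

13.3409 uM^-1*s^-1


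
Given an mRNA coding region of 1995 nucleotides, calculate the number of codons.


codons = nucleotides / 3
codons = 1995 / 3 = 665

665


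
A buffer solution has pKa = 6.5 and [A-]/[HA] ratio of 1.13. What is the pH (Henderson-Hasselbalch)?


pH = pKa + log10([A-]/[HA])
pH = 6.5 + log10(1.13)
pH = 6.5531

6.5531


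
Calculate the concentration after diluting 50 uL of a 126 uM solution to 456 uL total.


C2 = C1 * V1 / V2
C2 = 126 * 50 / 456
C2 = 13.8158 uM

13.8158 uM


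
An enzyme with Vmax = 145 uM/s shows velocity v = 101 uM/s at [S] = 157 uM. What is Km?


Km = [S] * (Vmax - v) / v
Km = 157 * (145 - 101) / 101
Km = 68.396 uM

68.396 uM


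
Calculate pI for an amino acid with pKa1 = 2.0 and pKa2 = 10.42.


pI = (pKa1 + pKa2) / 2
pI = (2.0 + 10.42) / 2
pI = 6.21

6.21


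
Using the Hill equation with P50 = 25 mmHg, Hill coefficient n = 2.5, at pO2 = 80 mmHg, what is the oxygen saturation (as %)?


Y = pO2^n / (P50^n + pO2^n)
Y = 80^2.5 / (25^2.5 + 80^2.5)
Y = 94.82%

94.82%


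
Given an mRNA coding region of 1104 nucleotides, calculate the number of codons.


codons = nucleotides / 3
codons = 1104 / 3 = 368

368


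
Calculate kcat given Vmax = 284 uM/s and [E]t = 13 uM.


kcat = Vmax / [E]t
kcat = 284 / 13
kcat = 21.8462 s^-1

21.8462 s^-1


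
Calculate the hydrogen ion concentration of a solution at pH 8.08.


[H+] = 10^(-pH)
[H+] = 10^(-8.08)
[H+] = 8.318e-09 M

8.318e-09 M


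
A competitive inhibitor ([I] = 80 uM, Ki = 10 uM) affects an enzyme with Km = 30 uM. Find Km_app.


Km_app = Km * (1 + [I]/Ki)
Km_app = 30 * (1 + 80/10)
Km_app = 270.0 uM

270.0 uM


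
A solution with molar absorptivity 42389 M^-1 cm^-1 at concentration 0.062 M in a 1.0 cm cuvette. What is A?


A = epsilon * c * l
A = 42389 * 0.062 * 1.0
A = 2628.118

2628.118


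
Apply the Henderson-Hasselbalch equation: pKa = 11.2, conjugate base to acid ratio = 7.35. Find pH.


pH = pKa + log10([A-]/[HA])
pH = 11.2 + log10(7.35)
pH = 12.0663

12.0663


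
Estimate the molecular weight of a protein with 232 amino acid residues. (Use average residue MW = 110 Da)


MW = n_residues * 110 Da
MW = 232 * 110
MW = 25520 Da

25520 Da


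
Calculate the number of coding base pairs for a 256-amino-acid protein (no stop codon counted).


Each amino acid = 1 codon = 3 bp
bp = 256 * 3 = 768 bp

768 bp


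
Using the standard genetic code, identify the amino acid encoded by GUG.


Standard genetic code lookup.
Codon GUG -> Val

Val


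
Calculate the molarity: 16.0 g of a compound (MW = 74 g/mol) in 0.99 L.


C = (mass / MW) / volume
C = (16.0 / 74) / 0.99
C = 0.2184 M

0.2184 M


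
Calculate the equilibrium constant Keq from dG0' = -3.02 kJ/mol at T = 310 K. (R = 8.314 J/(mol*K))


Keq = exp(-dG0 * 1000 / (R * T))
Keq = exp(-(-3.02) * 1000 / (8.314 * 310))
Keq = 3.2276

3.2276


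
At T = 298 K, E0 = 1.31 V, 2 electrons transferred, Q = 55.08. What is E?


E = E0 - (RT/nF) * ln(Q)
E = 1.31 - (8.314 * 298 / (2 * 96485)) * ln(55.08)
E = 1.2585 V

1.2585 V


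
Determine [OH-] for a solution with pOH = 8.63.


[OH-] = 10^(-pOH)
[OH-] = 10^(-8.63)
[OH-] = 2.344e-09 M

2.344e-09 M


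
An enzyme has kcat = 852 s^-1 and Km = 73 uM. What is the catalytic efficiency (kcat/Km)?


Catalytic efficiency = kcat / Km
= 852 / 73
= 11.6712 uM^-1*s^-1

11.6712 uM^-1*s^-1


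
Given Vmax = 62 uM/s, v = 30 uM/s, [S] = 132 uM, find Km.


Km = [S] * (Vmax - v) / v
Km = 132 * (62 - 30) / 30
Km = 140.8 uM

140.8 uM


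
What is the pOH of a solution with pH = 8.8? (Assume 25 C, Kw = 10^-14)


pOH = 14 - pH
pOH = 14 - 8.8
pOH = 5.2

5.2


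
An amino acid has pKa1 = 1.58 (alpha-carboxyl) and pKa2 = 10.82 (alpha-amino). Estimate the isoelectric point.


pI = (pKa1 + pKa2) / 2
pI = (1.58 + 10.82) / 2
pI = 6.2

6.2


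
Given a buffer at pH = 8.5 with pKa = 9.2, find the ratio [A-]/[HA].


[A-]/[HA] = 10^(pH - pKa)
= 10^(8.5 - 9.2)
= 0.1995

0.1995


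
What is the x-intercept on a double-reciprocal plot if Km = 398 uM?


x-intercept = -1/Km
= -1/398
= -0.0025 1/uM

-0.0025 1/uM


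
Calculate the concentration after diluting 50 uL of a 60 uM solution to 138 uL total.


C2 = C1 * V1 / V2
C2 = 60 * 50 / 138
C2 = 21.7391 uM

21.7391 uM


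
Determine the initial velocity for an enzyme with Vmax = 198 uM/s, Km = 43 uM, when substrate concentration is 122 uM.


v = Vmax * [S] / (Km + [S])
v = 198 * 122 / (43 + 122)
v = 146.4 uM/s

146.4 uM/s


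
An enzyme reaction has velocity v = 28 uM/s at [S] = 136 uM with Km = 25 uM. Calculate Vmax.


Vmax = v * (Km + [S]) / [S]
Vmax = 28 * (25 + 136) / 136
Vmax = 33.1471 uM/s

33.1471 uM/s


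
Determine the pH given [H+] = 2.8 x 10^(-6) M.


pH = -log10([H+])
pH = -log10(2.8 x 10^(-6))
pH = 5.5528

5.5528


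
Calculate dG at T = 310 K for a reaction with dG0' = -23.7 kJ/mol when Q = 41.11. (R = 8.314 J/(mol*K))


dG = dG0' + RT * ln(Q) / 1000
dG = -23.7 + 8.314 * 310 * ln(41.11) / 1000
dG = -14.122 kJ/mol

-14.122 kJ/mol


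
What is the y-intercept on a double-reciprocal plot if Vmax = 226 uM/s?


y-intercept = 1/Vmax
= 1/226
= 0.0044 s/uM

0.0044 s/uM


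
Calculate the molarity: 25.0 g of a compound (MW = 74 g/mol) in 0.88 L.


C = (mass / MW) / volume
C = (25.0 / 74) / 0.88
C = 0.3839 M

0.3839 M


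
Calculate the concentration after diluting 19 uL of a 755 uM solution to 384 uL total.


C2 = C1 * V1 / V2
C2 = 755 * 19 / 384
C2 = 37.3568 uM

37.3568 uM


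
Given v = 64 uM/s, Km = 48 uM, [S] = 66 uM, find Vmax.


Vmax = v * (Km + [S]) / [S]
Vmax = 64 * (48 + 66) / 66
Vmax = 110.5455 uM/s

110.5455 uM/s


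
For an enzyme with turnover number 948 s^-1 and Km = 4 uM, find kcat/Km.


Catalytic efficiency = kcat / Km
= 948 / 4
= 237.0 uM^-1*s^-1

237.0 uM^-1*s^-1


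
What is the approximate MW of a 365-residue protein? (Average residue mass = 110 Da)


MW = n_residues * 110 Da
MW = 365 * 110
MW = 40150 Da

40150 Da


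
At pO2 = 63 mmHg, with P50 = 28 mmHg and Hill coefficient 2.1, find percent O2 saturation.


Y = pO2^n / (P50^n + pO2^n)
Y = 63^2.1 / (28^2.1 + 63^2.1)
Y = 84.59%

84.59%


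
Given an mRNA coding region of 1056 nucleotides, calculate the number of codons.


codons = nucleotides / 3
codons = 1056 / 3 = 352

352


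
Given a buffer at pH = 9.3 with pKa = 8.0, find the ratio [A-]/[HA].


[A-]/[HA] = 10^(pH - pKa)
= 10^(9.3 - 8.0)
= 19.9526

19.9526


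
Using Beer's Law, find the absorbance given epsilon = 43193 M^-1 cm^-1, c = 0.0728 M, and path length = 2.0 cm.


A = epsilon * c * l
A = 43193 * 0.0728 * 2.0
A = 6288.9008

6288.9008


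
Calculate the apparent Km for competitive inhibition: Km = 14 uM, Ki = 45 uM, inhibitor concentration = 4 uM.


Km_app = Km * (1 + [I]/Ki)
Km_app = 14 * (1 + 4/45)
Km_app = 15.2444 uM

15.2444 uM


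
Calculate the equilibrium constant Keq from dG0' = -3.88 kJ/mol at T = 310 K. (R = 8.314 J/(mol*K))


Keq = exp(-dG0 * 1000 / (R * T))
Keq = exp(-(-3.88) * 1000 / (8.314 * 310))
Keq = 4.5061

4.5061


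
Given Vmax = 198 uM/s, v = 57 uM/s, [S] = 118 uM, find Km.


Km = [S] * (Vmax - v) / v
Km = 118 * (198 - 57) / 57
Km = 291.8947 uM

291.8947 uM


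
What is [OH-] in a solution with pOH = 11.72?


[OH-] = 10^(-pOH)
[OH-] = 10^(-11.72)
[OH-] = 1.905e-12 M

1.905e-12 M


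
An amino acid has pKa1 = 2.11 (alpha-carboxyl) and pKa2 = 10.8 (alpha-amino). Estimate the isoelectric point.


pI = (pKa1 + pKa2) / 2
pI = (2.11 + 10.8) / 2
pI = 6.455

6.455


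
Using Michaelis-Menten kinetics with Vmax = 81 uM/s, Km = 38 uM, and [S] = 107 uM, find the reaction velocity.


v = Vmax * [S] / (Km + [S])
v = 81 * 107 / (38 + 107)
v = 59.7724 uM/s

59.7724 uM/s


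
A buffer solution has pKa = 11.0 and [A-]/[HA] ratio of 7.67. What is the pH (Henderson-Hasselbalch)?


pH = pKa + log10([A-]/[HA])
pH = 11.0 + log10(7.67)
pH = 11.8848

11.8848


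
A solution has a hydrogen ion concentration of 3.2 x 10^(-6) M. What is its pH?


pH = -log10([H+])
pH = -log10(3.2 x 10^(-6))
pH = 5.4949

5.4949


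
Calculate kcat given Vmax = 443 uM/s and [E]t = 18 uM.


kcat = Vmax / [E]t
kcat = 443 / 18
kcat = 24.6111 s^-1

24.6111 s^-1


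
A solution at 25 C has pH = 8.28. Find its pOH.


pOH = 14 - pH
pOH = 14 - 8.28
pOH = 5.72

5.72


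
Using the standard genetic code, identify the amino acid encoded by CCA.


Standard genetic code lookup.
Codon CCA -> Pro

Pro


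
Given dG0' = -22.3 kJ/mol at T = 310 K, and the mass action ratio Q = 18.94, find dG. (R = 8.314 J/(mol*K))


dG = dG0' + RT * ln(Q) / 1000
dG = -22.3 + 8.314 * 310 * ln(18.94) / 1000
dG = -14.7193 kJ/mol

-14.7193 kJ/mol


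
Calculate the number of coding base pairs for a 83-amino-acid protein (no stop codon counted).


Each amino acid = 1 codon = 3 bp
bp = 83 * 3 = 249 bp

249 bp


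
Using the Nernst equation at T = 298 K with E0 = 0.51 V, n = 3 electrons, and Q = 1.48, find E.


E = E0 - (RT/nF) * ln(Q)
E = 0.51 - (8.314 * 298 / (3 * 96485)) * ln(1.48)
E = 0.5066 V

0.5066 V


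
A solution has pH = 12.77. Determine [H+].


[H+] = 10^(-pH)
[H+] = 10^(-12.77)
[H+] = 1.698e-13 M

1.698e-13 M


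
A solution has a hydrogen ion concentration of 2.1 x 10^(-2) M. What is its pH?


pH = -log10([H+])
pH = -log10(2.1 x 10^(-2))
pH = 1.6778

1.6778


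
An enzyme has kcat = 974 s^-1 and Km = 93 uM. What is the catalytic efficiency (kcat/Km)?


Catalytic efficiency = kcat / Km
= 974 / 93
= 10.4731 uM^-1*s^-1

10.4731 uM^-1*s^-1


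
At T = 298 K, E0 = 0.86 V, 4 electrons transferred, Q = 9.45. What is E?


E = E0 - (RT/nF) * ln(Q)
E = 0.86 - (8.314 * 298 / (4 * 96485)) * ln(9.45)
E = 0.8456 V

0.8456 V


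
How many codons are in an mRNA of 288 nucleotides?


codons = nucleotides / 3
codons = 288 / 3 = 96

96


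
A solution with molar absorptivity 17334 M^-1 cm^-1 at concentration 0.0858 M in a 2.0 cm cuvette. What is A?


A = epsilon * c * l
A = 17334 * 0.0858 * 2.0
A = 2974.5144

2974.5144


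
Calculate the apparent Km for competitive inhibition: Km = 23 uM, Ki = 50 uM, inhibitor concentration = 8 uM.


Km_app = Km * (1 + [I]/Ki)
Km_app = 23 * (1 + 8/50)
Km_app = 26.68 uM

26.68 uM


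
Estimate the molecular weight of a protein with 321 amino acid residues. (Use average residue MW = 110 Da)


MW = n_residues * 110 Da
MW = 321 * 110
MW = 35310 Da

35310 Da


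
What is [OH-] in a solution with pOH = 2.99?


[OH-] = 10^(-pOH)
[OH-] = 10^(-2.99)
[OH-] = 0.001 M

0.001 M


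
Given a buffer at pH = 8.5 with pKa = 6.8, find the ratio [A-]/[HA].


[A-]/[HA] = 10^(pH - pKa)
= 10^(8.5 - 6.8)
= 50.1187

50.1187


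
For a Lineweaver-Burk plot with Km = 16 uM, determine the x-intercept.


x-intercept = -1/Km
= -1/16
= -0.0625 1/uM

-0.0625 1/uM


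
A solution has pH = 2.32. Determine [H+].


[H+] = 10^(-pH)
[H+] = 10^(-2.32)
[H+] = 0.0048 M

0.0048 M


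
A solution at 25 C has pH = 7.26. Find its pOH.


pOH = 14 - pH
pOH = 14 - 7.26
pOH = 6.74

6.74


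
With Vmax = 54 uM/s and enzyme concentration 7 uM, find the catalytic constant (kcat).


kcat = Vmax / [E]t
kcat = 54 / 7
kcat = 7.7143 s^-1

7.7143 s^-1


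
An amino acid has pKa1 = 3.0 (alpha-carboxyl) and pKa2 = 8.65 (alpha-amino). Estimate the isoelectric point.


pI = (pKa1 + pKa2) / 2
pI = (3.0 + 8.65) / 2
pI = 5.825

5.825


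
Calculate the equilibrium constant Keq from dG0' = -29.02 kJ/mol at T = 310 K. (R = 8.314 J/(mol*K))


Keq = exp(-dG0 * 1000 / (R * T))
Keq = exp(-(-29.02) * 1000 / (8.314 * 310))
Keq = 77627.0186

77627.0186


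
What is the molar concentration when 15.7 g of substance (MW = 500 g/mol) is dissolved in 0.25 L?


C = (mass / MW) / volume
C = (15.7 / 500) / 0.25
C = 0.1256 M

0.1256 M


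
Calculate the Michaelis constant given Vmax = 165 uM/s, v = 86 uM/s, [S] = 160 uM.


Km = [S] * (Vmax - v) / v
Km = 160 * (165 - 86) / 86
Km = 146.9767 uM

146.9767 uM


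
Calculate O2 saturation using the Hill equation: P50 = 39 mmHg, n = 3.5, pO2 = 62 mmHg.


Y = pO2^n / (P50^n + pO2^n)
Y = 62^3.5 / (39^3.5 + 62^3.5)
Y = 83.51%

83.51%


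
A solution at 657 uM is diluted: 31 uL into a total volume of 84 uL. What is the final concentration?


C2 = C1 * V1 / V2
C2 = 657 * 31 / 84
C2 = 242.4643 uM

242.4643 uM


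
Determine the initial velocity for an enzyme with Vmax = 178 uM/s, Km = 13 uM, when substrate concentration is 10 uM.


v = Vmax * [S] / (Km + [S])
v = 178 * 10 / (13 + 10)
v = 77.3913 uM/s

77.3913 uM/s


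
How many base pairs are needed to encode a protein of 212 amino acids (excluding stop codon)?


Each amino acid = 1 codon = 3 bp
bp = 212 * 3 = 636 bp

636 bp


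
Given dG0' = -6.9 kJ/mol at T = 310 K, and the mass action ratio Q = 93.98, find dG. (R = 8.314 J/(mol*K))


dG = dG0' + RT * ln(Q) / 1000
dG = -6.9 + 8.314 * 310 * ln(93.98) / 1000
dG = 4.8091 kJ/mol

4.8091 kJ/mol


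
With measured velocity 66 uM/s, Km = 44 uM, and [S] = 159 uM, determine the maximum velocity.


Vmax = v * (Km + [S]) / [S]
Vmax = 66 * (44 + 159) / 159
Vmax = 84.2642 uM/s

84.2642 uM/s


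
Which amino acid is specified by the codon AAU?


Standard genetic code lookup.
Codon AAU -> Asn

Asn


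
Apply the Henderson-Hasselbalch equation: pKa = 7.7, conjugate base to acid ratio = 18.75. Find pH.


pH = pKa + log10([A-]/[HA])
pH = 7.7 + log10(18.75)
pH = 8.973

8.973


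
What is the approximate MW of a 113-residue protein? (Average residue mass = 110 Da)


MW = n_residues * 110 Da
MW = 113 * 110
MW = 12430 Da

12430 Da


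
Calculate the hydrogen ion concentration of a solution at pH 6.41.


[H+] = 10^(-pH)
[H+] = 10^(-6.41)
[H+] = 3.890e-07 M

3.890e-07 M


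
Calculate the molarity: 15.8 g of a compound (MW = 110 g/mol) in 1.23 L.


C = (mass / MW) / volume
C = (15.8 / 110) / 1.23
C = 0.1168 M

0.1168 M


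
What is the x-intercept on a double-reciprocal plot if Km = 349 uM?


x-intercept = -1/Km
= -1/349
= -0.0029 1/uM

-0.0029 1/uM


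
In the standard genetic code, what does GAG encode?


Standard genetic code lookup.
Codon GAG -> Glu

Glu


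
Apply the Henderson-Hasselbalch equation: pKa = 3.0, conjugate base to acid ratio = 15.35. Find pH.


pH = pKa + log10([A-]/[HA])
pH = 3.0 + log10(15.35)
pH = 4.1861

4.1861


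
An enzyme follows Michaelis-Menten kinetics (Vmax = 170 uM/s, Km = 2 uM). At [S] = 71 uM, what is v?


v = Vmax * [S] / (Km + [S])
v = 170 * 71 / (2 + 71)
v = 165.3425 uM/s

165.3425 uM/s


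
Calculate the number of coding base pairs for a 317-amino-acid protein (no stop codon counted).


Each amino acid = 1 codon = 3 bp
bp = 317 * 3 = 951 bp

951 bp


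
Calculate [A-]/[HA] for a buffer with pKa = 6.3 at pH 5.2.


[A-]/[HA] = 10^(pH - pKa)
= 10^(5.2 - 6.3)
= 0.0794

0.0794


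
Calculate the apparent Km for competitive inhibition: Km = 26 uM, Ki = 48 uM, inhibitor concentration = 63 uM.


Km_app = Km * (1 + [I]/Ki)
Km_app = 26 * (1 + 63/48)
Km_app = 60.125 uM

60.125 uM


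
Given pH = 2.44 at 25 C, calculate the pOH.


pOH = 14 - pH
pOH = 14 - 2.44
pOH = 11.56

11.56


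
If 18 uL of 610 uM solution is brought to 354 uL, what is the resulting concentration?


C2 = C1 * V1 / V2
C2 = 610 * 18 / 354
C2 = 31.0169 uM

31.0169 uM


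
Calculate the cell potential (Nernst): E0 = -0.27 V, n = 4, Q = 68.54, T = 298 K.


E = E0 - (RT/nF) * ln(Q)
E = -0.27 - (8.314 * 298 / (4 * 96485)) * ln(68.54)
E = -0.2971 V

-0.2971 V


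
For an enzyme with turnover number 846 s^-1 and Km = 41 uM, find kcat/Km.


Catalytic efficiency = kcat / Km
= 846 / 41
= 20.6341 uM^-1*s^-1

20.6341 uM^-1*s^-1


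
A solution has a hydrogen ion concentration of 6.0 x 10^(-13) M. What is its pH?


pH = -log10([H+])
pH = -log10(6.0 x 10^(-13))
pH = 12.2218

12.2218


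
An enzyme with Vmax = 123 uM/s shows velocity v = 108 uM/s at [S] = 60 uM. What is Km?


Km = [S] * (Vmax - v) / v
Km = 60 * (123 - 108) / 108
Km = 8.3333 uM

8.3333 uM


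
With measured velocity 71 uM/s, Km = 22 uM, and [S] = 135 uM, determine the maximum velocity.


Vmax = v * (Km + [S]) / [S]
Vmax = 71 * (22 + 135) / 135
Vmax = 82.5704 uM/s

82.5704 uM/s


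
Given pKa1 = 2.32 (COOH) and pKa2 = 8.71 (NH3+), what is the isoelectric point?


pI = (pKa1 + pKa2) / 2
pI = (2.32 + 8.71) / 2
pI = 5.515

5.515


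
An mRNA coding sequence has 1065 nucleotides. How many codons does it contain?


codons = nucleotides / 3
codons = 1065 / 3 = 355

355


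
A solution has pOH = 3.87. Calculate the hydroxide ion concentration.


[OH-] = 10^(-pOH)
[OH-] = 10^(-3.87)
[OH-] = 1.349e-04 M

1.349e-04 M


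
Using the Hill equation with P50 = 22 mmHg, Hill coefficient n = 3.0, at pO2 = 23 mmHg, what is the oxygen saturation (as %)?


Y = pO2^n / (P50^n + pO2^n)
Y = 23^3.0 / (22^3.0 + 23^3.0)
Y = 53.33%

53.33%


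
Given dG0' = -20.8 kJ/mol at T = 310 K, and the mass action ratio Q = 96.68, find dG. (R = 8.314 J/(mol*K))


dG = dG0' + RT * ln(Q) / 1000
dG = -20.8 + 8.314 * 310 * ln(96.68) / 1000
dG = -9.0179 kJ/mol

-9.0179 kJ/mol


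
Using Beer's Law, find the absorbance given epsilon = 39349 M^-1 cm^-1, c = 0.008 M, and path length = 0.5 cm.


A = epsilon * c * l
A = 39349 * 0.008 * 0.5
A = 157.396

157.396


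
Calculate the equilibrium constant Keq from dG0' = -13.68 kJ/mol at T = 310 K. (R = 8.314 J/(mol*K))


Keq = exp(-dG0 * 1000 / (R * T))
Keq = exp(-(-13.68) * 1000 / (8.314 * 310))
Keq = 201.9051

201.9051


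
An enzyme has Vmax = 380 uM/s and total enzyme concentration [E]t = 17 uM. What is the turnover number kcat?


kcat = Vmax / [E]t
kcat = 380 / 17
kcat = 22.3529 s^-1

22.3529 s^-1


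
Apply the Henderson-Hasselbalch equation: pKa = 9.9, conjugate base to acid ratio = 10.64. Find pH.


pH = pKa + log10([A-]/[HA])
pH = 9.9 + log10(10.64)
pH = 10.9269

10.9269


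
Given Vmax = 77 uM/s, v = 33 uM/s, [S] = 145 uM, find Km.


Km = [S] * (Vmax - v) / v
Km = 145 * (77 - 33) / 33
Km = 193.3333 uM

193.3333 uM


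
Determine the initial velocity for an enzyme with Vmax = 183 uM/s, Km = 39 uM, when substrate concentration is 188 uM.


v = Vmax * [S] / (Km + [S])
v = 183 * 188 / (39 + 188)
v = 151.5595 uM/s

151.5595 uM/s


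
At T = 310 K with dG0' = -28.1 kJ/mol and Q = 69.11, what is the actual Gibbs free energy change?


dG = dG0' + RT * ln(Q) / 1000
dG = -28.1 + 8.314 * 310 * ln(69.11) / 1000
dG = -17.1832 kJ/mol

-17.1832 kJ/mol


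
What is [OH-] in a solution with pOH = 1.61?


[OH-] = 10^(-pOH)
[OH-] = 10^(-1.61)
[OH-] = 0.0245 M

0.0245 M


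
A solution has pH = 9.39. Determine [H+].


[H+] = 10^(-pH)
[H+] = 10^(-9.39)
[H+] = 4.074e-10 M

4.074e-10 M


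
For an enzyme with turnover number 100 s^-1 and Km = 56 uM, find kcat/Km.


Catalytic efficiency = kcat / Km
= 100 / 56
= 1.7857 uM^-1*s^-1

1.7857 uM^-1*s^-1


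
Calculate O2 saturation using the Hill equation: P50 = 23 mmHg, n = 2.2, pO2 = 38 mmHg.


Y = pO2^n / (P50^n + pO2^n)
Y = 38^2.2 / (23^2.2 + 38^2.2)
Y = 75.11%

75.11%


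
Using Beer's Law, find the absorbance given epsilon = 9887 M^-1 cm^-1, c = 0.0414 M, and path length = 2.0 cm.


A = epsilon * c * l
A = 9887 * 0.0414 * 2.0
A = 818.6436

818.6436


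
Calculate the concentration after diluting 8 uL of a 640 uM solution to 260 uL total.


C2 = C1 * V1 / V2
C2 = 640 * 8 / 260
C2 = 19.6923 uM

19.6923 uM


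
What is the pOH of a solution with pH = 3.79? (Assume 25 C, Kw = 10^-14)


pOH = 14 - pH
pOH = 14 - 3.79
pOH = 10.21

10.21


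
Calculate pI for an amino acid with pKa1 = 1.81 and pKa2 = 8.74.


pI = (pKa1 + pKa2) / 2
pI = (1.81 + 8.74) / 2
pI = 5.275

5.275


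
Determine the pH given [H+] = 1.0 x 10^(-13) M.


pH = -log10([H+])
pH = -log10(1.0 x 10^(-13))
pH = 13.0

13.0


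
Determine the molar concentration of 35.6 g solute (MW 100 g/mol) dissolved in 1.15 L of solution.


C = (mass / MW) / volume
C = (35.6 / 100) / 1.15
C = 0.3096 M

0.3096 M


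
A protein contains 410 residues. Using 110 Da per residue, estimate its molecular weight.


MW = n_residues * 110 Da
MW = 410 * 110
MW = 45100 Da

45100 Da


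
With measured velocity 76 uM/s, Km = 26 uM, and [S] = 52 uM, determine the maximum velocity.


Vmax = v * (Km + [S]) / [S]
Vmax = 76 * (26 + 52) / 52
Vmax = 114.0 uM/s

114.0 uM/s


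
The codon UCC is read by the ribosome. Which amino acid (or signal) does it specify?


Standard genetic code lookup.
Codon UCC -> Ser

Ser


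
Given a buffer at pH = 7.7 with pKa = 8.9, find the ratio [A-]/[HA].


[A-]/[HA] = 10^(pH - pKa)
= 10^(7.7 - 8.9)
= 0.0631

0.0631


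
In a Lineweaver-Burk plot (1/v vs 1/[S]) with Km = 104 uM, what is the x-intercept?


x-intercept = -1/Km
= -1/104
= -0.0096 1/uM

-0.0096 1/uM


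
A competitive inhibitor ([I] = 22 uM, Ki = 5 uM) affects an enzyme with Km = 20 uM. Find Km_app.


Km_app = Km * (1 + [I]/Ki)
Km_app = 20 * (1 + 22/5)
Km_app = 108.0 uM

108.0 uM


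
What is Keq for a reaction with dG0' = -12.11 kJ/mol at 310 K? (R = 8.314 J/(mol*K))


Keq = exp(-dG0 * 1000 / (R * T))
Keq = exp(-(-12.11) * 1000 / (8.314 * 310))
Keq = 109.7981

109.7981


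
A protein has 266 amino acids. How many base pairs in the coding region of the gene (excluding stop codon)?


Each amino acid = 1 codon = 3 bp
bp = 266 * 3 = 798 bp

798 bp


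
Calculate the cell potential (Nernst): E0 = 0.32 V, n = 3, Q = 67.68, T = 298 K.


E = E0 - (RT/nF) * ln(Q)
E = 0.32 - (8.314 * 298 / (3 * 96485)) * ln(67.68)
E = 0.2839 V

0.2839 V


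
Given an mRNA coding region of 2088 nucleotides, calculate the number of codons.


codons = nucleotides / 3
codons = 2088 / 3 = 696

696


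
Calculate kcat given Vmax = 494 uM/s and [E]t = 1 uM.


kcat = Vmax / [E]t
kcat = 494 / 1
kcat = 494.0 s^-1

494.0 s^-1


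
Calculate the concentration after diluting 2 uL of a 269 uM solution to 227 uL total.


C2 = C1 * V1 / V2
C2 = 269 * 2 / 227
C2 = 2.37 uM

2.37 uM


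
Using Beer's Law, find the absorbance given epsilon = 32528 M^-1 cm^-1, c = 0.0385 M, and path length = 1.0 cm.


A = epsilon * c * l
A = 32528 * 0.0385 * 1.0
A = 1252.328

1252.328


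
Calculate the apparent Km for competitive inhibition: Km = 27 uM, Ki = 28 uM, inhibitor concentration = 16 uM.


Km_app = Km * (1 + [I]/Ki)
Km_app = 27 * (1 + 16/28)
Km_app = 42.4286 uM

42.4286 uM


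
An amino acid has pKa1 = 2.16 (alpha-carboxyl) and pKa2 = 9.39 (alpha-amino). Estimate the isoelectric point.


pI = (pKa1 + pKa2) / 2
pI = (2.16 + 9.39) / 2
pI = 5.775

5.775


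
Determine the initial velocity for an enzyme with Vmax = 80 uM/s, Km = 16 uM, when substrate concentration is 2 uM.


v = Vmax * [S] / (Km + [S])
v = 80 * 2 / (16 + 2)
v = 8.8889 uM/s

8.8889 uM/s


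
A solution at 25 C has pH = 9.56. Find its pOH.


pOH = 14 - pH
pOH = 14 - 9.56
pOH = 4.44

4.44


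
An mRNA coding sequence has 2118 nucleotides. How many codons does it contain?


codons = nucleotides / 3
codons = 2118 / 3 = 706

706


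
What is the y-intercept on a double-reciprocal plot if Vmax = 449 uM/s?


y-intercept = 1/Vmax
= 1/449
= 0.0022 s/uM

0.0022 s/uM


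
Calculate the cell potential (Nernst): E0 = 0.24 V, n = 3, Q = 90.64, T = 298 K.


E = E0 - (RT/nF) * ln(Q)
E = 0.24 - (8.314 * 298 / (3 * 96485)) * ln(90.64)
E = 0.2014 V

0.2014 V


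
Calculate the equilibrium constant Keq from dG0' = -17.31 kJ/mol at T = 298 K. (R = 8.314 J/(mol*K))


Keq = exp(-dG0 * 1000 / (R * T))
Keq = exp(-(-17.31) * 1000 / (8.314 * 298))
Keq = 1082.1217

1082.1217


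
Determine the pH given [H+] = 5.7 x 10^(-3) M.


pH = -log10([H+])
pH = -log10(5.7 x 10^(-3))
pH = 2.2441

2.2441


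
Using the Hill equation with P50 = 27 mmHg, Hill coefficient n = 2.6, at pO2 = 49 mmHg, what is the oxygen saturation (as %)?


Y = pO2^n / (P50^n + pO2^n)
Y = 49^2.6 / (27^2.6 + 49^2.6)
Y = 82.48%

82.48%


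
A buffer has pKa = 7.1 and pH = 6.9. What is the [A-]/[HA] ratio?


[A-]/[HA] = 10^(pH - pKa)
= 10^(6.9 - 7.1)
= 0.631

0.631


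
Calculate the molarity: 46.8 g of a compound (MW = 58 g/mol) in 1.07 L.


C = (mass / MW) / volume
C = (46.8 / 58) / 1.07
C = 0.7541 M

0.7541 M


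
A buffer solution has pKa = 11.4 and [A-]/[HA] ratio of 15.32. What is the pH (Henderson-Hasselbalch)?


pH = pKa + log10([A-]/[HA])
pH = 11.4 + log10(15.32)
pH = 12.5853

12.5853


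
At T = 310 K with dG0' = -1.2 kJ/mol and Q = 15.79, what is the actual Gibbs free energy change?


dG = dG0' + RT * ln(Q) / 1000
dG = -1.2 + 8.314 * 310 * ln(15.79) / 1000
dG = 5.9119 kJ/mol

5.9119 kJ/mol


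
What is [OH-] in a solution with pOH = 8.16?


[OH-] = 10^(-pOH)
[OH-] = 10^(-8.16)
[OH-] = 6.918e-09 M

6.918e-09 M


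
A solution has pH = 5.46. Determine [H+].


[H+] = 10^(-pH)
[H+] = 10^(-5.46)
[H+] = 3.467e-06 M

3.467e-06 M


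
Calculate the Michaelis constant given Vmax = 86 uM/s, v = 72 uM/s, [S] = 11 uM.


Km = [S] * (Vmax - v) / v
Km = 11 * (86 - 72) / 72
Km = 2.1389 uM

2.1389 uM


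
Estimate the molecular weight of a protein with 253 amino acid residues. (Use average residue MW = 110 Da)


MW = n_residues * 110 Da
MW = 253 * 110
MW = 27830 Da

27830 Da


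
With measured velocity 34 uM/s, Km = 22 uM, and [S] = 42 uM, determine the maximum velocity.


Vmax = v * (Km + [S]) / [S]
Vmax = 34 * (22 + 42) / 42
Vmax = 51.8095 uM/s

51.8095 uM/s


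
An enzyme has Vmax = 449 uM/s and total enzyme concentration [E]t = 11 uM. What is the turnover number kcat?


kcat = Vmax / [E]t
kcat = 449 / 11
kcat = 40.8182 s^-1

40.8182 s^-1


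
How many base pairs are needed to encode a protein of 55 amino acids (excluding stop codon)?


Each amino acid = 1 codon = 3 bp
bp = 55 * 3 = 165 bp

165 bp


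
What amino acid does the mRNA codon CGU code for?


Standard genetic code lookup.
Codon CGU -> Arg

Arg


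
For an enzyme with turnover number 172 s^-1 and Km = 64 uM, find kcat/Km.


Catalytic efficiency = kcat / Km
= 172 / 64
= 2.6875 uM^-1*s^-1

2.6875 uM^-1*s^-1


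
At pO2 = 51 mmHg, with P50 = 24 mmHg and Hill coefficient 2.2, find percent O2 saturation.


Y = pO2^n / (P50^n + pO2^n)
Y = 51^2.2 / (24^2.2 + 51^2.2)
Y = 84.0%

84.0%


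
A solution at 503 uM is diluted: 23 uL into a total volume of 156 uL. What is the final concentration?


C2 = C1 * V1 / V2
C2 = 503 * 23 / 156
C2 = 74.1603 uM

74.1603 uM


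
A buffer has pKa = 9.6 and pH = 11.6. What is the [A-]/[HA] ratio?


[A-]/[HA] = 10^(pH - pKa)
= 10^(11.6 - 9.6)
= 100.0

100.0


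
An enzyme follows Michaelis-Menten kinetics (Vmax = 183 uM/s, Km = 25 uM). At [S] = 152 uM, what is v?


v = Vmax * [S] / (Km + [S])
v = 183 * 152 / (25 + 152)
v = 157.1525 uM/s

157.1525 uM/s
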